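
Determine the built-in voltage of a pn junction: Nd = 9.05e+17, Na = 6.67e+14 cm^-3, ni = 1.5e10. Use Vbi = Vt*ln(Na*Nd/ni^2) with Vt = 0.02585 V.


Step 1: Compute Na*Nd/ni^2 = 6.67e+14 * 9.05e+17 / (1.5e10)^2 = 2.6828e+12
Step 2: ln(2.6828e+12) = 28.6179
Step 3: Vbi = 0.02585 * 28.6179 = 0.74 V

0.74


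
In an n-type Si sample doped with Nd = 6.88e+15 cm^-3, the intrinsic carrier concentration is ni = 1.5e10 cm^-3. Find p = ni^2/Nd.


Step 1: Since Nd >> ni, n ≈ Nd = 6.88e+15 cm^-3
Step 2: p = ni^2 / n = (1.5e10)^2 / 6.88e+15
Step 3: p = 2.25e20 / 6.88e+15 = 3.27e+04 cm^-3

3.27e+04


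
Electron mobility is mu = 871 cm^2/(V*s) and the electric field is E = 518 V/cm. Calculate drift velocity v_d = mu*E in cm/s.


Step 1: v_d = mu * E
Step 2: v_d = 871 * 518 = 451178
Step 3: v_d = 4.51e+05 cm/s

4.51e+05


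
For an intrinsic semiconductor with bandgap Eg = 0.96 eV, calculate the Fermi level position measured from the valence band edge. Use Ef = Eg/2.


Step 1: For an intrinsic semiconductor, the Fermi level sits at midgap.
Step 2: Ef = Eg / 2 = 0.96 / 2 = 0.48 eV

0.48


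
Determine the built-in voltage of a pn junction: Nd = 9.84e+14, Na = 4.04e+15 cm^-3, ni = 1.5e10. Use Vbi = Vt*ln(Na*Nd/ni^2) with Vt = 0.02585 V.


Step 1: Compute Na*Nd/ni^2 = 4.04e+15 * 9.84e+14 / (1.5e10)^2 = 1.7668e+10
Step 2: ln(1.7668e+10) = 23.5950
Step 3: Vbi = 0.02585 * 23.5950 = 0.61 V

0.61


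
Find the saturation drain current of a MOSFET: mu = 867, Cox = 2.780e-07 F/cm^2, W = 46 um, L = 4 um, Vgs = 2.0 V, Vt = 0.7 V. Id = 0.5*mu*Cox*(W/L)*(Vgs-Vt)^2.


Step 1: Overdrive voltage Vov = Vgs - Vt = 2.0 - 0.7 = 1.3 V
Step 2: W/L = 46/4 = 11.5
Step 3: Id = 0.5 * 867 * 2.780e-07 * 11.5 * 1.3^2
Step 4: Id = 2.34e-03 A

2.34e-03


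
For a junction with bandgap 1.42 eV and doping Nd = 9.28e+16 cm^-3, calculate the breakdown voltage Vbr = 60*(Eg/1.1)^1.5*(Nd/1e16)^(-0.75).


Step 1: Eg/1.1 = 1.42/1.1 = 1.290909
Step 2: (Eg/1.1)^1.5 = 1.290909^1.5 = 1.466707
Step 3: (Nd/1e16)^(-0.75) = (9.28)^(-0.75) = 0.188078
Step 4: Vbr = 60 * 1.466707 * 0.188078 = 16.6 V

16.6


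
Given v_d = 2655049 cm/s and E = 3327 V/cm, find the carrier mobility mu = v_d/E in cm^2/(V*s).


Step 1: mu = v_d / E
Step 2: mu = 2655049 / 3327
Step 3: mu = 798.03 cm^2/(V*s)

798.03


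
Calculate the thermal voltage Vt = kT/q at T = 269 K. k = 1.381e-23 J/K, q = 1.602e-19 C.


Step 1: kT = 1.381e-23 * 269 = 3.71489e-21 J
Step 2: Vt = kT/q = 3.71489e-21 / 1.602e-19
Step 3: Vt = 0.02319 V

0.02319


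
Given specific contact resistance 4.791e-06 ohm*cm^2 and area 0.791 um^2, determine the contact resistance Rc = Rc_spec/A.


Step 1: Convert area to cm^2: 0.791 um^2 = 7.9100e-09 cm^2
Step 2: Rc = Rc_spec / A = 4.791e-06 / 7.9100e-09
Step 3: Rc = 6.06e+02 ohms

6.06e+02


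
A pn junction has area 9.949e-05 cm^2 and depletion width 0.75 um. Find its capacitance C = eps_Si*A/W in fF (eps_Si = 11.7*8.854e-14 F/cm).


Step 1: eps_Si = 11.7 * 8.854e-14 = 1.035918e-12 F/cm
Step 2: W in cm = 0.75 * 1e-4 = 7.50e-05 cm
Step 3: C = 1.035918e-12 * 9.949e-05 / 7.50e-05 = 1.374180e-12 F
Step 4: C = 1374.18 fF

1374.18


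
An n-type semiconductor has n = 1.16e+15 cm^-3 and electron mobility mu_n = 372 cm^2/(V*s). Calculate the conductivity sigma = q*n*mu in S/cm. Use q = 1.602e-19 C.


Step 1: sigma = q * n * mu
Step 2: sigma = 1.602e-19 * 1.16e+15 * 372
Step 3: sigma = 6.913e-02 S/cm

6.913e-02


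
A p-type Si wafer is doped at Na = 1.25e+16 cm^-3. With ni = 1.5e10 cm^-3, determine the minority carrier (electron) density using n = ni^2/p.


Step 1: Majority hole concentration p ≈ Na = 1.25e+16 cm^-3
Step 2: n = ni^2 / Na = (1.5e10)^2 / 1.25e+16
Step 3: n = 1.80e+04 cm^-3

1.80e+04


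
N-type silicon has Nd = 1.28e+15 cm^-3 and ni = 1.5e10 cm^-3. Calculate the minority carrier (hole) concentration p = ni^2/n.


Step 1: Since Nd >> ni, n ≈ Nd = 1.28e+15 cm^-3
Step 2: p = ni^2 / n = (1.5e10)^2 / 1.28e+15
Step 3: p = 2.25e20 / 1.28e+15 = 1.76e+05 cm^-3

1.76e+05


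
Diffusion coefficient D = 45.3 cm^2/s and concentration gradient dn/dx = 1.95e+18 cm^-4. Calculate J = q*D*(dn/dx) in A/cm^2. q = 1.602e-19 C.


Step 1: J = q * D * (dn/dx)
Step 2: J = 1.602e-19 * 45.3 * 1.95e+18
Step 3: J = 1.42e+01 A/cm^2

1.42e+01


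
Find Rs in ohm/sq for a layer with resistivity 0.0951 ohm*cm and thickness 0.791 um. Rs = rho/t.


Step 1: Convert thickness to cm: t = 0.791 um = 7.9100e-05 cm
Step 2: Rs = rho / t = 0.0951 / 7.9100e-05
Step 3: Rs = 1202.3 ohm/sq

1202.3


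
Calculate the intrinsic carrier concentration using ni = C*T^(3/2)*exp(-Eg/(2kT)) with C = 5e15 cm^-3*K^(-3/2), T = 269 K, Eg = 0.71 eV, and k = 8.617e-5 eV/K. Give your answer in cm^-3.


Step 1: Compute kT = 8.617e-5 * 269 = 0.02317973 eV
Step 2: Exponent = -Eg/(2kT) = -0.71/(2*0.02317973) = -15.31511
Step 3: T^(3/2) = 269^1.5 = 4411.93
Step 4: ni = 5e15 * 4411.93 * exp(-15.31511) = 4.92e+12 cm^-3

4.92e+12


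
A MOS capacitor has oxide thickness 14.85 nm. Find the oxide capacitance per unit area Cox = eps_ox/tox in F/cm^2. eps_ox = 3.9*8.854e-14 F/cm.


Step 1: eps_ox = 3.9 * 8.854e-14 = 3.45306e-13 F/cm
Step 2: tox in cm = 14.85 nm * 1e-7 = 1.4850e-06 cm
Step 3: Cox = 3.45306e-13 / 1.4850e-06 = 2.33e-07 F/cm^2

2.33e-07


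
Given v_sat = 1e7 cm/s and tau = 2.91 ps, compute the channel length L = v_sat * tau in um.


Step 1: tau in seconds = 2.91 ps * 1e-12 = 2.9100e-12 s
Step 2: L = v_sat * tau = 1e7 * 2.9100e-12 = 2.9100e-05 cm
Step 3: L in um = 2.9100e-05 * 1e4 = 0.291 um

0.291


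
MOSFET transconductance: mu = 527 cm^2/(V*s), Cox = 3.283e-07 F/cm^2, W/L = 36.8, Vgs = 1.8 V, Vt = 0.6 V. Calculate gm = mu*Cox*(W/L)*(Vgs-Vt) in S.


Step 1: Vov = Vgs - Vt = 1.8 - 0.6 = 1.2 V
Step 2: gm = mu * Cox * (W/L) * Vov
Step 3: gm = 527 * 3.283e-07 * 36.8 * 1.2 = 7.64e-03 S

7.64e-03


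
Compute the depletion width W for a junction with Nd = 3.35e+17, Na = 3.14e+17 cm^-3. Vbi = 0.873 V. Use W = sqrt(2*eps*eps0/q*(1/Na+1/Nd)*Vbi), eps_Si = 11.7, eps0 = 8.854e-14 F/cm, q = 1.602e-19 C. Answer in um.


Step 1: 1/Na + 1/Nd = 1/3.14e+17 + 1/3.35e+17 = 6.16979e-18
Step 2: 2*eps*eps0/q = 2*11.7*8.854e-14/1.602e-19 = 1.293281e+07
Step 3: W^2 = 1.293281e+07 * 6.16979e-18 * 0.873 = 6.96590e-11
Step 4: W = sqrt(6.96590e-11) = 8.346e-06 cm = 0.08346 um

0.08346


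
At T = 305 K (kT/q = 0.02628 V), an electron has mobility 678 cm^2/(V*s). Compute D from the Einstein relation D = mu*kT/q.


Step 1: D = mu * (kT/q)
Step 2: D = 678 * 0.02628
Step 3: D = 17.82 cm^2/s

17.82


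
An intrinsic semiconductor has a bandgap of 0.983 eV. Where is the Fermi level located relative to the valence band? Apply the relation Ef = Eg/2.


Step 1: For an intrinsic semiconductor, the Fermi level sits at midgap.
Step 2: Ef = Eg / 2 = 0.983 / 2 = 0.4915 eV

0.4915


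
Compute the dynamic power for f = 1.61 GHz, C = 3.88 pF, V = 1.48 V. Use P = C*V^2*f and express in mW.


Step 1: V^2 = 1.48^2 = 2.1904 V^2
Step 2: P = C*V^2*f = 3.88e-12 F * 2.1904 * 1.61e9 Hz
Step 3: P = 1.368299072e-02 W
Step 4: P = 13.683 mW

13.683


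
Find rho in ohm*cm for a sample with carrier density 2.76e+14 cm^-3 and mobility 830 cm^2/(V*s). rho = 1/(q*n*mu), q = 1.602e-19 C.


Step 1: sigma = q * n * mu = 1.602e-19 * 2.76e+14 * 830 = 3.66986e-02 S/cm
Step 2: rho = 1 / sigma = 1 / 3.66986e-02 = 27.25 ohm*cm

27.25


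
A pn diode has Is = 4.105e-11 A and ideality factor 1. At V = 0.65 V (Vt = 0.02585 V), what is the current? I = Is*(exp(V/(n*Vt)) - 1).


Step 1: V/(n*Vt) = 0.65/(1*0.02585) = 25.1451
Step 2: exp(25.1451) = 8.3249e+10
Step 3: I = 4.105e-11 * (8.3249e+10 - 1) = 3.42e+00 A

3.42e+00


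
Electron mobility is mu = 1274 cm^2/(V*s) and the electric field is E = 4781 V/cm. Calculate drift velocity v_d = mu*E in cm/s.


Step 1: v_d = mu * E
Step 2: v_d = 1274 * 4781 = 6090994
Step 3: v_d = 6.09e+06 cm/s

6.09e+06


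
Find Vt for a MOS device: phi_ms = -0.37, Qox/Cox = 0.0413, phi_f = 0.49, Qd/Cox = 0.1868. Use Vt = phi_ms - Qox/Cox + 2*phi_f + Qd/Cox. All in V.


Step 1: Vt = phi_ms - Qox/Cox + 2*phi_f + Qd/Cox
Step 2: Vt = -0.37 - 0.0413 + 2*0.49 + 0.1868
Step 3: Vt = -0.37 - 0.0413 + 0.98 + 0.1868
Step 4: Vt = 0.7555 V

0.7555


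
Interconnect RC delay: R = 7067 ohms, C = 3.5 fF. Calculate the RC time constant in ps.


Step 1: tau = R * C
Step 2: tau = 7067 * 3.5 fF = 7067 * 3.5e-15 F
Step 3: tau = 2.47345e-11 s = 24.7345 ps

24.7345


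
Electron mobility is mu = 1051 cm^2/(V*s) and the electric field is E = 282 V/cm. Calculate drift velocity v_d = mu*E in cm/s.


Step 1: v_d = mu * E
Step 2: v_d = 1051 * 282 = 296382
Step 3: v_d = 2.96e+05 cm/s

2.96e+05


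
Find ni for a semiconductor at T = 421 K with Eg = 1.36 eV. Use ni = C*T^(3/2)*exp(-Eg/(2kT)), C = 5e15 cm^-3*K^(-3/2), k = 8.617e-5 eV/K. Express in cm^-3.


Step 1: Compute kT = 8.617e-5 * 421 = 0.03627757 eV
Step 2: Exponent = -Eg/(2kT) = -1.36/(2*0.03627757) = -18.74436
Step 3: T^(3/2) = 421^1.5 = 8638.20
Step 4: ni = 5e15 * 8638.20 * exp(-18.74436) = 3.12e+11 cm^-3

3.12e+11


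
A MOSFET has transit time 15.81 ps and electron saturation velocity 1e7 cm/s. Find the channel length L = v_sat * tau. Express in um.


Step 1: tau in seconds = 15.81 ps * 1e-12 = 1.5810e-11 s
Step 2: L = v_sat * tau = 1e7 * 1.5810e-11 = 1.5810e-04 cm
Step 3: L in um = 1.5810e-04 * 1e4 = 1.581 um

1.581


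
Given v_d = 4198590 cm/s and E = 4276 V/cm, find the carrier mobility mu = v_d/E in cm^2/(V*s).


Step 1: mu = v_d / E
Step 2: mu = 4198590 / 4276
Step 3: mu = 981.9 cm^2/(V*s)

981.9


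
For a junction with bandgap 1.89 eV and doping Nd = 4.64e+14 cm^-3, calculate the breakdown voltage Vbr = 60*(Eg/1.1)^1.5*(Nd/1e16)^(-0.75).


Step 1: Eg/1.1 = 1.89/1.1 = 1.718182
Step 2: (Eg/1.1)^1.5 = 1.718182^1.5 = 2.252183
Step 3: (Nd/1e16)^(-0.75) = (0.0464)^(-0.75) = 10.002568
Step 4: Vbr = 60 * 2.252183 * 10.002568 = 1351.7 V

1351.7


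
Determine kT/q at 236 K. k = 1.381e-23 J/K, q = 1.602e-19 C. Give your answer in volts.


Step 1: kT = 1.381e-23 * 236 = 3.25916e-21 J
Step 2: Vt = kT/q = 3.25916e-21 / 1.602e-19
Step 3: Vt = 0.02034 V

0.02034


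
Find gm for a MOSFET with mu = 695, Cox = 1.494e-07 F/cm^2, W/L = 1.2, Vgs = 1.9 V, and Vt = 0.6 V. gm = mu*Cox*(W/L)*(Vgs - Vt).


Step 1: Vov = Vgs - Vt = 1.9 - 0.6 = 1.3 V
Step 2: gm = mu * Cox * (W/L) * Vov
Step 3: gm = 695 * 1.494e-07 * 1.2 * 1.3 = 1.62e-04 S

1.62e-04


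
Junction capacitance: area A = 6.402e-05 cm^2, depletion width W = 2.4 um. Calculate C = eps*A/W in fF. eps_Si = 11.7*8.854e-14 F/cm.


Step 1: eps_Si = 11.7 * 8.854e-14 = 1.035918e-12 F/cm
Step 2: W in cm = 2.4 * 1e-4 = 2.40e-04 cm
Step 3: C = 1.035918e-12 * 6.402e-05 / 2.40e-04 = 2.763311e-13 F
Step 4: C = 276.33 fF

276.33


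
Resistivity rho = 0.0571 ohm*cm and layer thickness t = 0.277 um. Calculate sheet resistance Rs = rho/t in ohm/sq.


Step 1: Convert thickness to cm: t = 0.277 um = 2.7700e-05 cm
Step 2: Rs = rho / t = 0.0571 / 2.7700e-05
Step 3: Rs = 2061.4 ohm/sq

2061.4


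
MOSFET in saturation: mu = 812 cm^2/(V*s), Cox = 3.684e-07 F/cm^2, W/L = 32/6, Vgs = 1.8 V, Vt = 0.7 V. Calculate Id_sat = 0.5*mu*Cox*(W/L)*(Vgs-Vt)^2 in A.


Step 1: Overdrive voltage Vov = Vgs - Vt = 1.8 - 0.7 = 1.1 V
Step 2: W/L = 32/6 = 5.33333
Step 3: Id = 0.5 * 812 * 3.684e-07 * 5.33333 * 1.1^2
Step 4: Id = 9.65e-04 A

9.65e-04


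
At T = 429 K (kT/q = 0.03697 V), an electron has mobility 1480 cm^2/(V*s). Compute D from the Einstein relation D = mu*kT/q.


Step 1: D = mu * (kT/q)
Step 2: D = 1480 * 0.03697
Step 3: D = 54.72 cm^2/s

54.72


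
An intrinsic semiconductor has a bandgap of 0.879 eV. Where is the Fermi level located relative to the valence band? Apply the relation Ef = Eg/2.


Step 1: For an intrinsic semiconductor, the Fermi level sits at midgap.
Step 2: Ef = Eg / 2 = 0.879 / 2 = 0.4395 eV

0.4395


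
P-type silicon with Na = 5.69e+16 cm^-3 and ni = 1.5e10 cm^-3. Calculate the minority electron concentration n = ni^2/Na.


Step 1: Majority hole concentration p ≈ Na = 5.69e+16 cm^-3
Step 2: n = ni^2 / Na = (1.5e10)^2 / 5.69e+16
Step 3: n = 3.95e+03 cm^-3

3.95e+03


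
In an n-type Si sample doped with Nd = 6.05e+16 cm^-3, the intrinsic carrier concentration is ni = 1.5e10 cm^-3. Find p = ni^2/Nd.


Step 1: Since Nd >> ni, n ≈ Nd = 6.05e+16 cm^-3
Step 2: p = ni^2 / n = (1.5e10)^2 / 6.05e+16
Step 3: p = 2.25e20 / 6.05e+16 = 3.72e+03 cm^-3

3.72e+03


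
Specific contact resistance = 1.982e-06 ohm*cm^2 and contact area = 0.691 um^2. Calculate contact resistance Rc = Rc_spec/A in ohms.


Step 1: Convert area to cm^2: 0.691 um^2 = 6.9100e-09 cm^2
Step 2: Rc = Rc_spec / A = 1.982e-06 / 6.9100e-09
Step 3: Rc = 2.87e+02 ohms

2.87e+02


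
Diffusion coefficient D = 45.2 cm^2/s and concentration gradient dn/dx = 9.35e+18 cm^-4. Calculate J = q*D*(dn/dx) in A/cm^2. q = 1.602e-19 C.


Step 1: J = q * D * (dn/dx)
Step 2: J = 1.602e-19 * 45.2 * 9.35e+18
Step 3: J = 6.77e+01 A/cm^2

6.77e+01


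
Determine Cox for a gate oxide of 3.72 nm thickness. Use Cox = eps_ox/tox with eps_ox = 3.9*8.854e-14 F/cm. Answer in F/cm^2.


Step 1: eps_ox = 3.9 * 8.854e-14 = 3.45306e-13 F/cm
Step 2: tox in cm = 3.72 nm * 1e-7 = 3.7200e-07 cm
Step 3: Cox = 3.45306e-13 / 3.7200e-07 = 9.28e-07 F/cm^2

9.28e-07


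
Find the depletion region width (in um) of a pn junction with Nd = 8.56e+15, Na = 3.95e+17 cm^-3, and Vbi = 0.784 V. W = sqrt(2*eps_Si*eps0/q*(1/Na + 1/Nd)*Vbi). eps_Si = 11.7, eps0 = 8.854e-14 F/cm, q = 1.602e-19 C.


Step 1: 1/Na + 1/Nd = 1/3.95e+17 + 1/8.56e+15 = 1.19354e-16
Step 2: 2*eps*eps0/q = 2*11.7*8.854e-14/1.602e-19 = 1.293281e+07
Step 3: W^2 = 1.293281e+07 * 1.19354e-16 * 0.784 = 1.21017e-09
Step 4: W = sqrt(1.21017e-09) = 3.479e-05 cm = 0.3479 um

0.3479


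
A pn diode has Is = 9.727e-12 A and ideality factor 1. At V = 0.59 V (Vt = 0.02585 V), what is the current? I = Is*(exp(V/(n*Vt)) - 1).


Step 1: V/(n*Vt) = 0.59/(1*0.02585) = 22.8240
Step 2: exp(22.8240) = 8.1722e+09
Step 3: I = 9.727e-12 * (8.1722e+09 - 1) = 7.95e-02 A

7.95e-02


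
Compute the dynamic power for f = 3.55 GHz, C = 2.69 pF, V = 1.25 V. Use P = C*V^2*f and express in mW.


Step 1: V^2 = 1.25^2 = 1.5625 V^2
Step 2: P = C*V^2*f = 2.69e-12 F * 1.5625 * 3.55e9 Hz
Step 3: P = 1.492109375e-02 W
Step 4: P = 14.921 mW

14.921


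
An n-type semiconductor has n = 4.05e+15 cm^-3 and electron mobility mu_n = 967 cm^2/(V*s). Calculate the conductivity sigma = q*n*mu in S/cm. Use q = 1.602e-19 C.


Step 1: sigma = q * n * mu
Step 2: sigma = 1.602e-19 * 4.05e+15 * 967
Step 3: sigma = 6.274e-01 S/cm

6.274e-01


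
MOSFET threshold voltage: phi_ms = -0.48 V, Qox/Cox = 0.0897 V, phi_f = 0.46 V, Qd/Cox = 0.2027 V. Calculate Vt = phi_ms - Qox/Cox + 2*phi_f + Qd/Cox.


Step 1: Vt = phi_ms - Qox/Cox + 2*phi_f + Qd/Cox
Step 2: Vt = -0.48 - 0.0897 + 2*0.46 + 0.2027
Step 3: Vt = -0.48 - 0.0897 + 0.92 + 0.2027
Step 4: Vt = 0.553 V

0.553


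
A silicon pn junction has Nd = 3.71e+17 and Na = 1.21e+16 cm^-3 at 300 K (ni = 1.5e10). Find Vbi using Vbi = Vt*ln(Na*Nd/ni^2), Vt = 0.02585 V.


Step 1: Compute Na*Nd/ni^2 = 1.21e+16 * 3.71e+17 / (1.5e10)^2 = 1.9952e+13
Step 2: ln(1.9952e+13) = 30.6244
Step 3: Vbi = 0.02585 * 30.6244 = 0.792 V

0.792


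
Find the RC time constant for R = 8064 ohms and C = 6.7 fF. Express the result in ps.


Step 1: tau = R * C
Step 2: tau = 8064 * 6.7 fF = 8064 * 6.7e-15 F
Step 3: tau = 5.40288e-11 s = 54.0288 ps

54.0288


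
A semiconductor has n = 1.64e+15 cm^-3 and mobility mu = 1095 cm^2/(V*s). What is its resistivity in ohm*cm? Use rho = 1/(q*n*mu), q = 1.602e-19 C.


Step 1: sigma = q * n * mu = 1.602e-19 * 1.64e+15 * 1095 = 2.87687e-01 S/cm
Step 2: rho = 1 / sigma = 1 / 2.87687e-01 = 3.476 ohm*cm

3.476


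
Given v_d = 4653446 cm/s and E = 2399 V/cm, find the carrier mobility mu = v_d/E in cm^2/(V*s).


Step 1: mu = v_d / E
Step 2: mu = 4653446 / 2399
Step 3: mu = 1939.74 cm^2/(V*s)

1939.74


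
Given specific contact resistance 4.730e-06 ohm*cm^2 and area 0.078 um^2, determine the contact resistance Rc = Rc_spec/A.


Step 1: Convert area to cm^2: 0.078 um^2 = 7.8000e-10 cm^2
Step 2: Rc = Rc_spec / A = 4.730e-06 / 7.8000e-10
Step 3: Rc = 6.06e+03 ohms

6.06e+03


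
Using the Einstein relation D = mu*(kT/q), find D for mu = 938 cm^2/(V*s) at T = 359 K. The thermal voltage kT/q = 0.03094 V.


Step 1: D = mu * (kT/q)
Step 2: D = 938 * 0.03094
Step 3: D = 29.02 cm^2/s

29.02


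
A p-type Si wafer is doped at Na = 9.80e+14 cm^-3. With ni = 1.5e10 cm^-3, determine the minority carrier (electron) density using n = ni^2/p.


Step 1: Majority hole concentration p ≈ Na = 9.80e+14 cm^-3
Step 2: n = ni^2 / Na = (1.5e10)^2 / 9.80e+14
Step 3: n = 2.30e+05 cm^-3

2.30e+05


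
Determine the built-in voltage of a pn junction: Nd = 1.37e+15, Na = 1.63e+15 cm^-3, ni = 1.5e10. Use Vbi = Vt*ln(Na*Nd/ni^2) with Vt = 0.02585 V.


Step 1: Compute Na*Nd/ni^2 = 1.63e+15 * 1.37e+15 / (1.5e10)^2 = 9.9249e+09
Step 2: ln(9.9249e+09) = 23.0183
Step 3: Vbi = 0.02585 * 23.0183 = 0.595 V

0.595


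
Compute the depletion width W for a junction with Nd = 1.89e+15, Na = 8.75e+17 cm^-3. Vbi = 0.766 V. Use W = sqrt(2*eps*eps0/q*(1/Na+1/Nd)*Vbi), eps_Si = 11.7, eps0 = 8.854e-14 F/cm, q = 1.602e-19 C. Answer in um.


Step 1: 1/Na + 1/Nd = 1/8.75e+17 + 1/1.89e+15 = 5.30243e-16
Step 2: 2*eps*eps0/q = 2*11.7*8.854e-14/1.602e-19 = 1.293281e+07
Step 3: W^2 = 1.293281e+07 * 5.30243e-16 * 0.766 = 5.25287e-09
Step 4: W = sqrt(5.25287e-09) = 7.248e-05 cm = 0.7248 um

0.7248


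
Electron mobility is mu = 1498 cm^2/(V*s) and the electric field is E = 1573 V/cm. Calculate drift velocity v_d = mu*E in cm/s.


Step 1: v_d = mu * E
Step 2: v_d = 1498 * 1573 = 2356354
Step 3: v_d = 2.36e+06 cm/s

2.36e+06


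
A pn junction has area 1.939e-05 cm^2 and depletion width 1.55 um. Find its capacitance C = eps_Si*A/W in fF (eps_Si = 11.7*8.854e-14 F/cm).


Step 1: eps_Si = 11.7 * 8.854e-14 = 1.035918e-12 F/cm
Step 2: W in cm = 1.55 * 1e-4 = 1.55e-04 cm
Step 3: C = 1.035918e-12 * 1.939e-05 / 1.55e-04 = 1.295900e-13 F
Step 4: C = 129.59 fF

129.59


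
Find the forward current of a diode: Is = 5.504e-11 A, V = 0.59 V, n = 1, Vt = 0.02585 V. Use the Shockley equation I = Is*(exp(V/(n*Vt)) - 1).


Step 1: V/(n*Vt) = 0.59/(1*0.02585) = 22.8240
Step 2: exp(22.8240) = 8.1722e+09
Step 3: I = 5.504e-11 * (8.1722e+09 - 1) = 4.50e-01 A

4.50e-01


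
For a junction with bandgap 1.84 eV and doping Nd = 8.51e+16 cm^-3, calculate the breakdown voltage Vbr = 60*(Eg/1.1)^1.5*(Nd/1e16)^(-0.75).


Step 1: Eg/1.1 = 1.84/1.1 = 1.672727
Step 2: (Eg/1.1)^1.5 = 1.672727^1.5 = 2.163404
Step 3: (Nd/1e16)^(-0.75) = (8.51)^(-0.75) = 0.200703
Step 4: Vbr = 60 * 2.163404 * 0.200703 = 26.1 V

26.1


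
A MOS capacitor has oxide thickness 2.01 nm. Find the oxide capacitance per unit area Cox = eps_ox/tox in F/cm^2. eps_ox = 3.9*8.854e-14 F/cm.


Step 1: eps_ox = 3.9 * 8.854e-14 = 3.45306e-13 F/cm
Step 2: tox in cm = 2.01 nm * 1e-7 = 2.0100e-07 cm
Step 3: Cox = 3.45306e-13 / 2.0100e-07 = 1.72e-06 F/cm^2

1.72e-06


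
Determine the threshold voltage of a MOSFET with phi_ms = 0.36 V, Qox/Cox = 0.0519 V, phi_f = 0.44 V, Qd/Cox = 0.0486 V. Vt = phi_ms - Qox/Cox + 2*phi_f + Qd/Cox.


Step 1: Vt = phi_ms - Qox/Cox + 2*phi_f + Qd/Cox
Step 2: Vt = 0.36 - 0.0519 + 2*0.44 + 0.0486
Step 3: Vt = 0.36 - 0.0519 + 0.88 + 0.0486
Step 4: Vt = 1.2367 V

1.2367


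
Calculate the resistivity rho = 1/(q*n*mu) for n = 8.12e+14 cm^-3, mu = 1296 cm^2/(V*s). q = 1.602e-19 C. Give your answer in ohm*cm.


Step 1: sigma = q * n * mu = 1.602e-19 * 8.12e+14 * 1296 = 1.68587e-01 S/cm
Step 2: rho = 1 / sigma = 1 / 1.68587e-01 = 5.932 ohm*cm

5.932


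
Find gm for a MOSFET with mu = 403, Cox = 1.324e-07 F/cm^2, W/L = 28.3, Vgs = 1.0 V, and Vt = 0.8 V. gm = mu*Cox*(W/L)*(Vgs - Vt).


Step 1: Vov = Vgs - Vt = 1.0 - 0.8 = 0.2 V
Step 2: gm = mu * Cox * (W/L) * Vov
Step 3: gm = 403 * 1.324e-07 * 28.3 * 0.2 = 3.02e-04 S

3.02e-04


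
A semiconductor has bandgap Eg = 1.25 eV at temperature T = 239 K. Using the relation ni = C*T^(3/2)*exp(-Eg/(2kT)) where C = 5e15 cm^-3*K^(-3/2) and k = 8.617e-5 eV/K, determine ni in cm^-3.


Step 1: Compute kT = 8.617e-5 * 239 = 0.02059463 eV
Step 2: Exponent = -Eg/(2kT) = -1.25/(2*0.02059463) = -30.34772
Step 3: T^(3/2) = 239^1.5 = 3694.85
Step 4: ni = 5e15 * 3694.85 * exp(-30.34772) = 1.22e+06 cm^-3

1.22e+06


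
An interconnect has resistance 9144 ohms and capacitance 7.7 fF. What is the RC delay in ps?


Step 1: tau = R * C
Step 2: tau = 9144 * 7.7 fF = 9144 * 7.7e-15 F
Step 3: tau = 7.04088e-11 s = 70.4088 ps

70.4088


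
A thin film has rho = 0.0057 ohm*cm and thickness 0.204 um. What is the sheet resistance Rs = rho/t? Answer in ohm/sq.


Step 1: Convert thickness to cm: t = 0.204 um = 2.0400e-05 cm
Step 2: Rs = rho / t = 0.0057 / 2.0400e-05
Step 3: Rs = 279.4 ohm/sq

279.4


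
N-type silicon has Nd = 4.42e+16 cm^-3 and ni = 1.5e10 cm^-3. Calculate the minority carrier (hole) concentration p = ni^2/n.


Step 1: Since Nd >> ni, n ≈ Nd = 4.42e+16 cm^-3
Step 2: p = ni^2 / n = (1.5e10)^2 / 4.42e+16
Step 3: p = 2.25e20 / 4.42e+16 = 5.09e+03 cm^-3

5.09e+03


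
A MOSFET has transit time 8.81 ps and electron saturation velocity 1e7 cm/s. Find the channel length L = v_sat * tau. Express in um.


Step 1: tau in seconds = 8.81 ps * 1e-12 = 8.8100e-12 s
Step 2: L = v_sat * tau = 1e7 * 8.8100e-12 = 8.8100e-05 cm
Step 3: L in um = 8.8100e-05 * 1e4 = 0.881 um

0.881


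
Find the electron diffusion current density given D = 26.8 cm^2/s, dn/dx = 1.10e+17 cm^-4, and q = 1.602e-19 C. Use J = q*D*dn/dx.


Step 1: J = q * D * (dn/dx)
Step 2: J = 1.602e-19 * 26.8 * 1.10e+17
Step 3: J = 4.72e-01 A/cm^2

4.72e-01


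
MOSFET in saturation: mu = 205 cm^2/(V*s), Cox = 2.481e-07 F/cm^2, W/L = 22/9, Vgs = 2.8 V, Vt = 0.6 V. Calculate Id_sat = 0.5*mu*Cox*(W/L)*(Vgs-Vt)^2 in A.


Step 1: Overdrive voltage Vov = Vgs - Vt = 2.8 - 0.6 = 2.2 V
Step 2: W/L = 22/9 = 2.44444
Step 3: Id = 0.5 * 205 * 2.481e-07 * 2.44444 * 2.2^2
Step 4: Id = 3.01e-04 A

3.01e-04


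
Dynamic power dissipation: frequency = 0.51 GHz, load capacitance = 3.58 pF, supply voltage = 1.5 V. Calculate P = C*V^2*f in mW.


Step 1: V^2 = 1.5^2 = 2.25 V^2
Step 2: P = C*V^2*f = 3.58e-12 F * 2.25 * 0.51e9 Hz
Step 3: P = 4.10805e-03 W
Step 4: P = 4.108 mW

4.108


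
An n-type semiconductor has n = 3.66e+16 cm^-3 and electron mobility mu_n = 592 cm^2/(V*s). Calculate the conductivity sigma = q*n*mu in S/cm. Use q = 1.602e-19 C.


Step 1: sigma = q * n * mu
Step 2: sigma = 1.602e-19 * 3.66e+16 * 592
Step 3: sigma = 3.471e+00 S/cm

3.471e+00


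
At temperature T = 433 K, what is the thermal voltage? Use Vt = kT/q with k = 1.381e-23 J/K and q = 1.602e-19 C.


Step 1: kT = 1.381e-23 * 433 = 5.97973e-21 J
Step 2: Vt = kT/q = 5.97973e-21 / 1.602e-19
Step 3: Vt = 0.03733 V

0.03733


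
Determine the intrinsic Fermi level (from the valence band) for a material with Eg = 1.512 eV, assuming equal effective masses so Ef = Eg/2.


Step 1: For an intrinsic semiconductor, the Fermi level sits at midgap.
Step 2: Ef = Eg / 2 = 1.512 / 2 = 0.756 eV

0.756


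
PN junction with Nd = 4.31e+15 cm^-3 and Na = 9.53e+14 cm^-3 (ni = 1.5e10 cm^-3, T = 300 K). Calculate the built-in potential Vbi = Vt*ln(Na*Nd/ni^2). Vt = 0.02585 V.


Step 1: Compute Na*Nd/ni^2 = 9.53e+14 * 4.31e+15 / (1.5e10)^2 = 1.8255e+10
Step 2: ln(1.8255e+10) = 23.6277
Step 3: Vbi = 0.02585 * 23.6277 = 0.611 V

0.611


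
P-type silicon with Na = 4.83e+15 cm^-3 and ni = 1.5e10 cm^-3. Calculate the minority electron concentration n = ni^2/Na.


Step 1: Majority hole concentration p ≈ Na = 4.83e+15 cm^-3
Step 2: n = ni^2 / Na = (1.5e10)^2 / 4.83e+15
Step 3: n = 4.66e+04 cm^-3

4.66e+04


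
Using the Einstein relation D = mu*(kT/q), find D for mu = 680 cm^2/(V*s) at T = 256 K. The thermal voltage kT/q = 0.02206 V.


Step 1: D = mu * (kT/q)
Step 2: D = 680 * 0.02206
Step 3: D = 15.0 cm^2/s

15.0


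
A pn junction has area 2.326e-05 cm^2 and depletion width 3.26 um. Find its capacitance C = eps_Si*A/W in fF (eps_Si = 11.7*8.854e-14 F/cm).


Step 1: eps_Si = 11.7 * 8.854e-14 = 1.035918e-12 F/cm
Step 2: W in cm = 3.26 * 1e-4 = 3.26e-04 cm
Step 3: C = 1.035918e-12 * 2.326e-05 / 3.26e-04 = 7.391243e-14 F
Step 4: C = 73.91 fF

73.91


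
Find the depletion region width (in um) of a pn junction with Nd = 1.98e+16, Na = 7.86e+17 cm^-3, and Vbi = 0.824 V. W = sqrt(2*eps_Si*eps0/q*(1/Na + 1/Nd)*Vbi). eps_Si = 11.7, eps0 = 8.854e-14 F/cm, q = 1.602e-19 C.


Step 1: 1/Na + 1/Nd = 1/7.86e+17 + 1/1.98e+16 = 5.17773e-17
Step 2: 2*eps*eps0/q = 2*11.7*8.854e-14/1.602e-19 = 1.293281e+07
Step 3: W^2 = 1.293281e+07 * 5.17773e-17 * 0.824 = 5.51772e-10
Step 4: W = sqrt(5.51772e-10) = 2.349e-05 cm = 0.2349 um

0.2349


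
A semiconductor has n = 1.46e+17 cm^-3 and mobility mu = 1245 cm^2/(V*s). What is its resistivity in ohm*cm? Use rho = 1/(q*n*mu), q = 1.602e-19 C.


Step 1: sigma = q * n * mu = 1.602e-19 * 1.46e+17 * 1245 = 2.91196e+01 S/cm
Step 2: rho = 1 / sigma = 1 / 2.91196e+01 = 0.03434 ohm*cm

0.03434


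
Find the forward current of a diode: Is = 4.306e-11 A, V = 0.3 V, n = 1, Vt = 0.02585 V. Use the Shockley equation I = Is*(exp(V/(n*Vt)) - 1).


Step 1: V/(n*Vt) = 0.3/(1*0.02585) = 11.6054
Step 2: exp(11.6054) = 1.0969e+05
Step 3: I = 4.306e-11 * (1.0969e+05 - 1) = 4.72e-06 A

4.72e-06


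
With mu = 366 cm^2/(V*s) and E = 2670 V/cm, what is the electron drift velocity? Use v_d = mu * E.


Step 1: v_d = mu * E
Step 2: v_d = 366 * 2670 = 977220
Step 3: v_d = 9.77e+05 cm/s

9.77e+05


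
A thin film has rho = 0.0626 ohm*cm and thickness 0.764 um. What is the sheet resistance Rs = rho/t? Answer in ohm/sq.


Step 1: Convert thickness to cm: t = 0.764 um = 7.6400e-05 cm
Step 2: Rs = rho / t = 0.0626 / 7.6400e-05
Step 3: Rs = 819.4 ohm/sq

819.4


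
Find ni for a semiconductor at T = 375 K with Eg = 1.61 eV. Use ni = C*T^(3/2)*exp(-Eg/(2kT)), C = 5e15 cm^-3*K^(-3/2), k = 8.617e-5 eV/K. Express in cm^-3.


Step 1: Compute kT = 8.617e-5 * 375 = 0.03231375 eV
Step 2: Exponent = -Eg/(2kT) = -1.61/(2*0.03231375) = -24.91200
Step 3: T^(3/2) = 375^1.5 = 7261.84
Step 4: ni = 5e15 * 7261.84 * exp(-24.91200) = 5.51e+08 cm^-3

5.51e+08


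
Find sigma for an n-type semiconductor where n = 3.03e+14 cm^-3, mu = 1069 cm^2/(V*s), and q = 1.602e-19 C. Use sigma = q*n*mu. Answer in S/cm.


Step 1: sigma = q * n * mu
Step 2: sigma = 1.602e-19 * 3.03e+14 * 1069
Step 3: sigma = 5.189e-02 S/cm

5.189e-02


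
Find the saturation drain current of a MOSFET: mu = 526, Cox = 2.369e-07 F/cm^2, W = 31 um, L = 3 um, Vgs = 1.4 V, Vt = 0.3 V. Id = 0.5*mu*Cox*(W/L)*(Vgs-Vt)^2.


Step 1: Overdrive voltage Vov = Vgs - Vt = 1.4 - 0.3 = 1.1 V
Step 2: W/L = 31/3 = 10.3333
Step 3: Id = 0.5 * 526 * 2.369e-07 * 10.3333 * 1.1^2
Step 4: Id = 7.79e-04 A

7.79e-04


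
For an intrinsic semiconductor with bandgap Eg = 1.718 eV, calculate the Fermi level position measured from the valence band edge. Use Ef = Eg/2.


Step 1: For an intrinsic semiconductor, the Fermi level sits at midgap.
Step 2: Ef = Eg / 2 = 1.718 / 2 = 0.859 eV

0.859


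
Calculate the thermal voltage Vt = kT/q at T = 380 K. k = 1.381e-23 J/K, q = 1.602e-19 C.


Step 1: kT = 1.381e-23 * 380 = 5.2478e-21 J
Step 2: Vt = kT/q = 5.2478e-21 / 1.602e-19
Step 3: Vt = 0.03276 V

0.03276


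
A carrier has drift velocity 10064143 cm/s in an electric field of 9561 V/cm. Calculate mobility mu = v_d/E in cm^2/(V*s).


Step 1: mu = v_d / E
Step 2: mu = 10064143 / 9561
Step 3: mu = 1052.62 cm^2/(V*s)

1052.62


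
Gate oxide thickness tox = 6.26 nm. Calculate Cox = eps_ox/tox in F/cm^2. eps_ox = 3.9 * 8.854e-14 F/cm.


Step 1: eps_ox = 3.9 * 8.854e-14 = 3.45306e-13 F/cm
Step 2: tox in cm = 6.26 nm * 1e-7 = 6.2600e-07 cm
Step 3: Cox = 3.45306e-13 / 6.2600e-07 = 5.52e-07 F/cm^2

5.52e-07


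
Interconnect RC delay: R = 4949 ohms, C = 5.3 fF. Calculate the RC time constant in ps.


Step 1: tau = R * C
Step 2: tau = 4949 * 5.3 fF = 4949 * 5.3e-15 F
Step 3: tau = 2.62297e-11 s = 26.2297 ps

26.2297


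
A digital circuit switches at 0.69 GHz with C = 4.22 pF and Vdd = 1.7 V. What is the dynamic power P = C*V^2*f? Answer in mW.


Step 1: V^2 = 1.7^2 = 2.89 V^2
Step 2: P = C*V^2*f = 4.22e-12 F * 2.89 * 0.69e9 Hz
Step 3: P = 8.415102e-03 W
Step 4: P = 8.415 mW

8.415


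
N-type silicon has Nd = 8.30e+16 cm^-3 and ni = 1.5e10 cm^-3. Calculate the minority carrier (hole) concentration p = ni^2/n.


Step 1: Since Nd >> ni, n ≈ Nd = 8.30e+16 cm^-3
Step 2: p = ni^2 / n = (1.5e10)^2 / 8.30e+16
Step 3: p = 2.25e20 / 8.30e+16 = 2.71e+03 cm^-3

2.71e+03


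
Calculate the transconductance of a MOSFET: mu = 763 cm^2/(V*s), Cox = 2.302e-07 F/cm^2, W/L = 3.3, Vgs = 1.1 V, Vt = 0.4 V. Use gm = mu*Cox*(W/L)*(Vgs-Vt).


Step 1: Vov = Vgs - Vt = 1.1 - 0.4 = 0.7 V
Step 2: gm = mu * Cox * (W/L) * Vov
Step 3: gm = 763 * 2.302e-07 * 3.3 * 0.7 = 4.06e-04 S

4.06e-04


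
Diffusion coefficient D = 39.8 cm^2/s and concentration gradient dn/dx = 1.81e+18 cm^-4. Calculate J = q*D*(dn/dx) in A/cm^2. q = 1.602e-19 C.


Step 1: J = q * D * (dn/dx)
Step 2: J = 1.602e-19 * 39.8 * 1.81e+18
Step 3: J = 1.15e+01 A/cm^2

1.15e+01


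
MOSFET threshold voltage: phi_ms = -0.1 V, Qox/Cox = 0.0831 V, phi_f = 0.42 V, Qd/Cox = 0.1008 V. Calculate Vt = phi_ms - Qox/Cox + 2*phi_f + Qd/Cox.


Step 1: Vt = phi_ms - Qox/Cox + 2*phi_f + Qd/Cox
Step 2: Vt = -0.1 - 0.0831 + 2*0.42 + 0.1008
Step 3: Vt = -0.1 - 0.0831 + 0.84 + 0.1008
Step 4: Vt = 0.7577 V

0.7577


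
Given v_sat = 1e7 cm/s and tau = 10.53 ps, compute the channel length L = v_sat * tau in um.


Step 1: tau in seconds = 10.53 ps * 1e-12 = 1.0530e-11 s
Step 2: L = v_sat * tau = 1e7 * 1.0530e-11 = 1.0530e-04 cm
Step 3: L in um = 1.0530e-04 * 1e4 = 1.053 um

1.053


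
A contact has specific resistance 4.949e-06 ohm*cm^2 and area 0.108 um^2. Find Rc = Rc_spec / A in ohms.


Step 1: Convert area to cm^2: 0.108 um^2 = 1.0800e-09 cm^2
Step 2: Rc = Rc_spec / A = 4.949e-06 / 1.0800e-09
Step 3: Rc = 4.58e+03 ohms

4.58e+03


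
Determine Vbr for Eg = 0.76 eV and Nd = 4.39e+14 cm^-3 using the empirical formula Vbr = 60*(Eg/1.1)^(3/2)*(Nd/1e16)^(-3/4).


Step 1: Eg/1.1 = 0.76/1.1 = 0.690909
Step 2: (Eg/1.1)^1.5 = 0.690909^1.5 = 0.574290
Step 3: (Nd/1e16)^(-0.75) = (0.0439)^(-0.75) = 10.426814
Step 4: Vbr = 60 * 0.574290 * 10.426814 = 359.3 V

359.3


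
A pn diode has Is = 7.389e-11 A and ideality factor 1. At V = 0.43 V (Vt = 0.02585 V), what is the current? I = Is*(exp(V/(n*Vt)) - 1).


Step 1: V/(n*Vt) = 0.43/(1*0.02585) = 16.6344
Step 2: exp(16.6344) = 1.6758e+07
Step 3: I = 7.389e-11 * (1.6758e+07 - 1) = 1.24e-03 A

1.24e-03


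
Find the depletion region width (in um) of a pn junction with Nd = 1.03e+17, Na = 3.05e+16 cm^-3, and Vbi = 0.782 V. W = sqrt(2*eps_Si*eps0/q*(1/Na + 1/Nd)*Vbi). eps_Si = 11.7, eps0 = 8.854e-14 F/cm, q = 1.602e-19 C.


Step 1: 1/Na + 1/Nd = 1/3.05e+16 + 1/1.03e+17 = 4.24956e-17
Step 2: 2*eps*eps0/q = 2*11.7*8.854e-14/1.602e-19 = 1.293281e+07
Step 3: W^2 = 1.293281e+07 * 4.24956e-17 * 0.782 = 4.29777e-10
Step 4: W = sqrt(4.29777e-10) = 2.073e-05 cm = 0.2073 um

0.2073


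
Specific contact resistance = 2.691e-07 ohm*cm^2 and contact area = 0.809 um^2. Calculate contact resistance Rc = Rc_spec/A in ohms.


Step 1: Convert area to cm^2: 0.809 um^2 = 8.0900e-09 cm^2
Step 2: Rc = Rc_spec / A = 2.691e-07 / 8.0900e-09
Step 3: Rc = 3.33e+01 ohms

3.33e+01


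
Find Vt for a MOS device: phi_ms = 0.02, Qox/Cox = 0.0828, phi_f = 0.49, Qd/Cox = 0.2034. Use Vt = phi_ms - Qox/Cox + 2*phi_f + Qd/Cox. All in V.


Step 1: Vt = phi_ms - Qox/Cox + 2*phi_f + Qd/Cox
Step 2: Vt = 0.02 - 0.0828 + 2*0.49 + 0.2034
Step 3: Vt = 0.02 - 0.0828 + 0.98 + 0.2034
Step 4: Vt = 1.1206 V

1.1206


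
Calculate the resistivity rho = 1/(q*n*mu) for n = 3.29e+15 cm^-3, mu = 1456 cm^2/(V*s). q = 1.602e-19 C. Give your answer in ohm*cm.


Step 1: sigma = q * n * mu = 1.602e-19 * 3.29e+15 * 1456 = 7.67396e-01 S/cm
Step 2: rho = 1 / sigma = 1 / 7.67396e-01 = 1.303 ohm*cm

1.303


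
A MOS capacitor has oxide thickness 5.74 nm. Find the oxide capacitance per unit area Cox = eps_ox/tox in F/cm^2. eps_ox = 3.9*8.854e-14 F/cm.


Step 1: eps_ox = 3.9 * 8.854e-14 = 3.45306e-13 F/cm
Step 2: tox in cm = 5.74 nm * 1e-7 = 5.7400e-07 cm
Step 3: Cox = 3.45306e-13 / 5.7400e-07 = 6.02e-07 F/cm^2

6.02e-07


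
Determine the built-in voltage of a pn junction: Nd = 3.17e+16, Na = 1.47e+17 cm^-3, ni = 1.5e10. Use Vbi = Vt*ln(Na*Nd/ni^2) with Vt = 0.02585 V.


Step 1: Compute Na*Nd/ni^2 = 1.47e+17 * 3.17e+16 / (1.5e10)^2 = 2.0711e+13
Step 2: ln(2.0711e+13) = 30.6617
Step 3: Vbi = 0.02585 * 30.6617 = 0.793 V

0.793


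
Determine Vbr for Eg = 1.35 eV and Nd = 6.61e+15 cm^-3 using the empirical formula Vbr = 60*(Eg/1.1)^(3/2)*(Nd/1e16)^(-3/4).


Step 1: Eg/1.1 = 1.35/1.1 = 1.227273
Step 2: (Eg/1.1)^1.5 = 1.227273^1.5 = 1.359602
Step 3: (Nd/1e16)^(-0.75) = (0.661)^(-0.75) = 1.364108
Step 4: Vbr = 60 * 1.359602 * 1.364108 = 111.3 V

111.3


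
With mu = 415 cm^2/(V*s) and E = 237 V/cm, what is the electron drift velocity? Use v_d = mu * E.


Step 1: v_d = mu * E
Step 2: v_d = 415 * 237 = 98355
Step 3: v_d = 9.84e+04 cm/s

9.84e+04


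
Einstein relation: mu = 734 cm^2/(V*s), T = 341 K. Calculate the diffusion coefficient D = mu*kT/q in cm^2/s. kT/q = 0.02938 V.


Step 1: D = mu * (kT/q)
Step 2: D = 734 * 0.02938
Step 3: D = 21.56 cm^2/s

21.56


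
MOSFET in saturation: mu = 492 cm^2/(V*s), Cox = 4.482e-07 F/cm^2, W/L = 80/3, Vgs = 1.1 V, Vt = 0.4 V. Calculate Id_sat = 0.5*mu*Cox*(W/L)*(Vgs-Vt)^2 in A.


Step 1: Overdrive voltage Vov = Vgs - Vt = 1.1 - 0.4 = 0.7 V
Step 2: W/L = 80/3 = 26.6667
Step 3: Id = 0.5 * 492 * 4.482e-07 * 26.6667 * 0.7^2
Step 4: Id = 1.44e-03 A

1.44e-03


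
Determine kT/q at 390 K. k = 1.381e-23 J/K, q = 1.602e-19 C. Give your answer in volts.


Step 1: kT = 1.381e-23 * 390 = 5.3859e-21 J
Step 2: Vt = kT/q = 5.3859e-21 / 1.602e-19
Step 3: Vt = 0.03362 V

0.03362


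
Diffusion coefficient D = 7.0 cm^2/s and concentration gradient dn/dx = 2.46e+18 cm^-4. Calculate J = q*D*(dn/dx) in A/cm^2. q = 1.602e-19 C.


Step 1: J = q * D * (dn/dx)
Step 2: J = 1.602e-19 * 7.0 * 2.46e+18
Step 3: J = 2.76e+00 A/cm^2

2.76e+00


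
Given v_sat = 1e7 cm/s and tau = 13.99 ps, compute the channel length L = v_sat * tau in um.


Step 1: tau in seconds = 13.99 ps * 1e-12 = 1.3990e-11 s
Step 2: L = v_sat * tau = 1e7 * 1.3990e-11 = 1.3990e-04 cm
Step 3: L in um = 1.3990e-04 * 1e4 = 1.399 um

1.399


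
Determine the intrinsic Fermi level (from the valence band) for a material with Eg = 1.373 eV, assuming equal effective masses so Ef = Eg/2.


Step 1: For an intrinsic semiconductor, the Fermi level sits at midgap.
Step 2: Ef = Eg / 2 = 1.373 / 2 = 0.6865 eV

0.6865


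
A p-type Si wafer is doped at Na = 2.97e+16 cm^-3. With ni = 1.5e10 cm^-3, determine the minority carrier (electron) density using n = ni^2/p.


Step 1: Majority hole concentration p ≈ Na = 2.97e+16 cm^-3
Step 2: n = ni^2 / Na = (1.5e10)^2 / 2.97e+16
Step 3: n = 7.58e+03 cm^-3

7.58e+03


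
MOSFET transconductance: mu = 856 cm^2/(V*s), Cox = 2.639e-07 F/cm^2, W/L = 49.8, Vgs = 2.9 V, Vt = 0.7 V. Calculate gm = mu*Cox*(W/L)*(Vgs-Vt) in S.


Step 1: Vov = Vgs - Vt = 2.9 - 0.7 = 2.2 V
Step 2: gm = mu * Cox * (W/L) * Vov
Step 3: gm = 856 * 2.639e-07 * 49.8 * 2.2 = 2.47e-02 S

2.47e-02


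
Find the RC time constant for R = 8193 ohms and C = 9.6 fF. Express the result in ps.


Step 1: tau = R * C
Step 2: tau = 8193 * 9.6 fF = 8193 * 9.6e-15 F
Step 3: tau = 7.86528e-11 s = 78.6528 ps

78.6528


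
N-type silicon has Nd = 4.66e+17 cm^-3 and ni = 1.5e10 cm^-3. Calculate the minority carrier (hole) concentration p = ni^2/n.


Step 1: Since Nd >> ni, n ≈ Nd = 4.66e+17 cm^-3
Step 2: p = ni^2 / n = (1.5e10)^2 / 4.66e+17
Step 3: p = 2.25e20 / 4.66e+17 = 4.83e+02 cm^-3

4.83e+02


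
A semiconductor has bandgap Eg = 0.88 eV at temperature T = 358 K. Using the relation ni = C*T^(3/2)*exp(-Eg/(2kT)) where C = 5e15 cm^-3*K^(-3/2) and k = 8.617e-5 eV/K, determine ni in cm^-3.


Step 1: Compute kT = 8.617e-5 * 358 = 0.03084886 eV
Step 2: Exponent = -Eg/(2kT) = -0.88/(2*0.03084886) = -14.26309
Step 3: T^(3/2) = 358^1.5 = 6773.68
Step 4: ni = 5e15 * 6773.68 * exp(-14.26309) = 2.16e+13 cm^-3

2.16e+13


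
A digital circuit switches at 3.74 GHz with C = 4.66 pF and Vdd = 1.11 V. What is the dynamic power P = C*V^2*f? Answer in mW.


Step 1: V^2 = 1.11^2 = 1.2321 V^2
Step 2: P = C*V^2*f = 4.66e-12 F * 1.2321 * 3.74e9 Hz
Step 3: P = 2.147353164e-02 W
Step 4: P = 21.474 mW

21.474


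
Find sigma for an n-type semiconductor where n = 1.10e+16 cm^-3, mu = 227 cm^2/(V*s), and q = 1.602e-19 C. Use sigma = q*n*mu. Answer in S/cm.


Step 1: sigma = q * n * mu
Step 2: sigma = 1.602e-19 * 1.10e+16 * 227
Step 3: sigma = 4.000e-01 S/cm

4.000e-01


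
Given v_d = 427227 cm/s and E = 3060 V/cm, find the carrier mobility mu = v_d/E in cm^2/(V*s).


Step 1: mu = v_d / E
Step 2: mu = 427227 / 3060
Step 3: mu = 139.62 cm^2/(V*s)

139.62


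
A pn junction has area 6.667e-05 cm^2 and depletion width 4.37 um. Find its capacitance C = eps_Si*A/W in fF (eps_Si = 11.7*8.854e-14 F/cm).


Step 1: eps_Si = 11.7 * 8.854e-14 = 1.035918e-12 F/cm
Step 2: W in cm = 4.37 * 1e-4 = 4.37e-04 cm
Step 3: C = 1.035918e-12 * 6.667e-05 / 4.37e-04 = 1.580427e-13 F
Step 4: C = 158.04 fF

158.04


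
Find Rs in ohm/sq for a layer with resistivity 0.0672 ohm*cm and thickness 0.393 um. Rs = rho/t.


Step 1: Convert thickness to cm: t = 0.393 um = 3.9300e-05 cm
Step 2: Rs = rho / t = 0.0672 / 3.9300e-05
Step 3: Rs = 1709.9 ohm/sq

1709.9


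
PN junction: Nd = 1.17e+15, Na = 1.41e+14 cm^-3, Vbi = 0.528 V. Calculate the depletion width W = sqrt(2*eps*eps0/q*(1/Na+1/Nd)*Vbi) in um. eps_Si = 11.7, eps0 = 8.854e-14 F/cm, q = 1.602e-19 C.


Step 1: 1/Na + 1/Nd = 1/1.41e+14 + 1/1.17e+15 = 7.94690e-15
Step 2: 2*eps*eps0/q = 2*11.7*8.854e-14/1.602e-19 = 1.293281e+07
Step 3: W^2 = 1.293281e+07 * 7.94690e-15 * 0.528 = 5.42656e-08
Step 4: W = sqrt(5.42656e-08) = 2.329e-04 cm = 2.329 um

2.329


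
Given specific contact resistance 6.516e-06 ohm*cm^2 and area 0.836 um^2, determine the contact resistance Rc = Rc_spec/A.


Step 1: Convert area to cm^2: 0.836 um^2 = 8.3600e-09 cm^2
Step 2: Rc = Rc_spec / A = 6.516e-06 / 8.3600e-09
Step 3: Rc = 7.79e+02 ohms

7.79e+02


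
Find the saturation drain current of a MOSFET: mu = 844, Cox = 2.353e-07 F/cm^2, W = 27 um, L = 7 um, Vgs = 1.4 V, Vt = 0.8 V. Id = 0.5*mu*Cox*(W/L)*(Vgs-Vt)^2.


Step 1: Overdrive voltage Vov = Vgs - Vt = 1.4 - 0.8 = 0.6 V
Step 2: W/L = 27/7 = 3.85714
Step 3: Id = 0.5 * 844 * 2.353e-07 * 3.85714 * 0.6^2
Step 4: Id = 1.38e-04 A

1.38e-04


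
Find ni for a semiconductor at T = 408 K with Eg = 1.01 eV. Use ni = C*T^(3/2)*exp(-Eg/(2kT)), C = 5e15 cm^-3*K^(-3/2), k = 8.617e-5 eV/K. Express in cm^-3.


Step 1: Compute kT = 8.617e-5 * 408 = 0.03515736 eV
Step 2: Exponent = -Eg/(2kT) = -1.01/(2*0.03515736) = -14.36399
Step 3: T^(3/2) = 408^1.5 = 8241.20
Step 4: ni = 5e15 * 8241.20 * exp(-14.36399) = 2.38e+13 cm^-3

2.38e+13


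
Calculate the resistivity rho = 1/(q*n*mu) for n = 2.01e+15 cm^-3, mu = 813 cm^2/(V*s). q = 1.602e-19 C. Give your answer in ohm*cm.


Step 1: sigma = q * n * mu = 1.602e-19 * 2.01e+15 * 813 = 2.61788e-01 S/cm
Step 2: rho = 1 / sigma = 1 / 2.61788e-01 = 3.82 ohm*cm

3.82


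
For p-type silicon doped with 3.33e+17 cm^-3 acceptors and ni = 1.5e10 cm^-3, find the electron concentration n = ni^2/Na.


Step 1: Majority hole concentration p ≈ Na = 3.33e+17 cm^-3
Step 2: n = ni^2 / Na = (1.5e10)^2 / 3.33e+17
Step 3: n = 6.76e+02 cm^-3

6.76e+02
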